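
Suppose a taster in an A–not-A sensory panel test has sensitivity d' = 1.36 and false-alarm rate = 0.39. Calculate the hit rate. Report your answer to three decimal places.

hit rate = 0.860

z(false-alarm rate) = z(0.39) = -0.2793
z(H) = z(FA) + d' = -0.2793 + 1.36 = 1.0807
hit rate = Φ(1.0807) = 0.8601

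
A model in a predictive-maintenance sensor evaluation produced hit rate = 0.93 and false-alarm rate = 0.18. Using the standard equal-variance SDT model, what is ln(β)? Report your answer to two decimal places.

z(0.93) = 1.476, z(0.18) = -0.915
ln β = −½·[z(H)² − z(FA)²] = −0.5 × (2.179 − 0.837) = -0.671

ln β = -0.67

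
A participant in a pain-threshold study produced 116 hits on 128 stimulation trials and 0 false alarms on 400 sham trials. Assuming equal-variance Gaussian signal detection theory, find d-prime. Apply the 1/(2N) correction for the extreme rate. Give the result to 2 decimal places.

The false-alarm rate is 0/400 = 0, so apply the 1/(2N) correction: FA → 1/(2·400) = 0.00125.
z(H) = z(0.90625) = 1.318
z(FA) = z(0.00125) = -3.023
d' = 1.318 − (-3.023) = 4.341

d-prime = 4.34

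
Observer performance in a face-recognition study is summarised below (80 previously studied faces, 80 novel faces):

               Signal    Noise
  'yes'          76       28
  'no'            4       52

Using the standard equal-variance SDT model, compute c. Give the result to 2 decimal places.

c = -0.63

H = 76/80 = 0.9500
FA = 28/80 = 0.3500
z(H) = 1.6449
z(FA) = -0.3853
c = −½·[z(H) + z(FA)] = −0.5 × (1.6449 + (-0.3853)) = -0.6298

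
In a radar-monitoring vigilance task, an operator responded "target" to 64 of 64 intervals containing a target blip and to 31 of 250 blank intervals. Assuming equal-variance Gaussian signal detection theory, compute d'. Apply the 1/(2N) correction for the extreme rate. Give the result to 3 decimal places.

The hit rate is 64/64 = 1, so apply the 1/(2N) correction: H → 1 − 1/(2·64) = 0.99219.
z(H) = z(0.99219) = 2.4177
z(FA) = z(0.12400) = -1.1552
d' = 2.4177 − (-1.1552) = 3.5729

d' = 3.573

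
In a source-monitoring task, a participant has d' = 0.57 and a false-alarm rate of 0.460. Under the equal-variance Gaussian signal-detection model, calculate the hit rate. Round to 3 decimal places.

z(false-alarm rate) = z(0.460) = -0.1004
z(H) = z(FA) + d' = -0.1004 + 0.57 = 0.4696
hit rate = Φ(0.4696) = 0.6807

hit rate = 0.681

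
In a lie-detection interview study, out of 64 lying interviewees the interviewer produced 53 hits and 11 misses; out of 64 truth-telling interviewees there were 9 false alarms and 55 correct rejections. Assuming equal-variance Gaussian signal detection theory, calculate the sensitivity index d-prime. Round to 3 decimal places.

d-prime = 2.024

H = 53/64 = 0.8281
FA = 9/64 = 0.1406
Φ⁻¹(H) = Φ⁻¹(0.8281) = 0.9467
Φ⁻¹(FA) = Φ⁻¹(0.1406) = -1.0776
d' = z(H) − z(FA) = 0.9467 − (-1.0776) = 2.0243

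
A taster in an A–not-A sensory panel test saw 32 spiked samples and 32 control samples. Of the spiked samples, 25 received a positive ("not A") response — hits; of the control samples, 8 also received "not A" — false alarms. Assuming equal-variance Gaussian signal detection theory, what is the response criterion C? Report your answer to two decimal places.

H = 25/32 = 0.7812
FA = 8/32 = 0.2500
z(H) = 0.776
z(FA) = -0.674
c = −½·[z(H) + z(FA)] = −0.5 × (0.776 + (-0.674)) = -0.051
c < 0: the taster has a liberal response bias.

C = -0.05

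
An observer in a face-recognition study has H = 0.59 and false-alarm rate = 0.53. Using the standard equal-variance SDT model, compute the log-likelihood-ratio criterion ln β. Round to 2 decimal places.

z(H) = 0.228
z(FA) = 0.075
ln β = −½·[z(H)² − z(FA)²] = −0.5 × (0.052 − 0.006) = -0.023

ln β = -0.02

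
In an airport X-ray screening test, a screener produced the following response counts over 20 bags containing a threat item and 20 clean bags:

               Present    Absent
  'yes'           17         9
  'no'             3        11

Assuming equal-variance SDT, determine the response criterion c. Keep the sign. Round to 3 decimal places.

H = 17/20 = 0.8500
FA = 9/20 = 0.4500
Φ⁻¹(H) = 1.0364
Φ⁻¹(FA) = -0.1257
c = −½·[z(H) + z(FA)] = −0.5 × (1.0364 + (-0.1257)) = -0.45535

c = -0.455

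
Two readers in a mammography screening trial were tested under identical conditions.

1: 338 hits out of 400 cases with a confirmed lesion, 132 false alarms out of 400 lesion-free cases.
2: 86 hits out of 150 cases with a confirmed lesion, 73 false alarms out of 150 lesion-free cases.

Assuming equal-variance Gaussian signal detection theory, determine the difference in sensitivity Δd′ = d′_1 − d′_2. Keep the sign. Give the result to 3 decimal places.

1: z(0.8450) = 1.0152, z(0.3300) = -0.4399, d' = 1.4551
2: z(0.5733) = 0.1848, z(0.4867) = -0.0333, d' = 0.2181
Δd' = d'_1 − d'_2 = 1.4551 − 0.2181 = 1.2370
1 has the higher sensitivity.

Δd′ = 1.237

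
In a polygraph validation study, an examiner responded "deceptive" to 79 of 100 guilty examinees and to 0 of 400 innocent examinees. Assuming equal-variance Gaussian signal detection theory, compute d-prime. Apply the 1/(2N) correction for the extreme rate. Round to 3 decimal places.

The false-alarm rate is 0/400 = 0, so apply the 1/(2N) correction: FA → 1/(2·400) = 0.00125.
z(H) = z(0.79000) = 0.8064
z(FA) = z(0.00125) = -3.0233
d' = 0.8064 − (-3.0233) = 3.8297

d-prime = 3.830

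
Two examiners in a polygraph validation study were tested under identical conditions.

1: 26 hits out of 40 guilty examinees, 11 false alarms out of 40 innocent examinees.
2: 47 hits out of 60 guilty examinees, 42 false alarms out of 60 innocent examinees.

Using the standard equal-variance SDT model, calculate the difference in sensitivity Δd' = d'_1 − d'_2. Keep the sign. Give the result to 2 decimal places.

Δd' = 0.72

1: z(0.6500) = 0.385, z(0.2750) = -0.598, d' = 0.983
2: z(0.7833) = 0.783, z(0.7000) = 0.524, d' = 0.259
Δd' = d'_1 − d'_2 = 0.983 − 0.259 = 0.724
1 has the higher sensitivity.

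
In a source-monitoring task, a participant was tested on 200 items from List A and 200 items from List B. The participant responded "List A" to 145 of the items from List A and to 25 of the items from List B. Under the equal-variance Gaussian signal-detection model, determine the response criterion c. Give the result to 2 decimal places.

c = 0.28

H = 145/200 = 0.7250
FA = 25/200 = 0.1250
z(H) = z(0.7250) = 0.5978
z(FA) = z(0.1250) = -1.1503
c = −½·[z(H) + z(FA)] = −0.5 × (0.5978 + (-1.1503)) = 0.27625
c > 0: the participant has a conservative response bias.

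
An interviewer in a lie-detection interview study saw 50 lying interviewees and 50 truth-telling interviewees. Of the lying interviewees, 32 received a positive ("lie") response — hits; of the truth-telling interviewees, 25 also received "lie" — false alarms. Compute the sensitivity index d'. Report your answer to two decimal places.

H = 32/50 = 0.6400
FA = 25/50 = 0.5000
z(H) = 0.3585
z(FA) = 0.0000
d' = z(H) − z(FA) = 0.3585 − 0.0000 = 0.3585

d' = 0.36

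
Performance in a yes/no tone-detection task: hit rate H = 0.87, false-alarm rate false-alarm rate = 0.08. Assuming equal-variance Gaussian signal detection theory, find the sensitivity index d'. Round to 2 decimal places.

d' = 2.53

z(H) = z(0.87) = 1.126
z(FA) = z(0.08) = -1.405
d' = z(H) − z(FA) = 1.126 − (-1.405) = 2.531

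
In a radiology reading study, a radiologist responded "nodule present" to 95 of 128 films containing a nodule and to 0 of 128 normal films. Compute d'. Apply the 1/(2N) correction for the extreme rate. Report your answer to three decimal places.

d' = 3.310

The false-alarm rate is 0/128 = 0, so apply the 1/(2N) correction: FA → 1/(2·128) = 0.00391.
z(H) = z(0.74219) = 0.6501
z(FA) = z(0.00391) = -2.6597
d' = 0.6501 − (-2.6597) = 3.3098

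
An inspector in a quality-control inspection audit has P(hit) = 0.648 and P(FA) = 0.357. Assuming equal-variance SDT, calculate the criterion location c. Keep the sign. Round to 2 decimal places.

c = -0.01

z(0.648) = 0.380, z(0.357) = -0.366
c = −½·[z(H) + z(FA)] = −0.5 × (0.380 + (-0.366)) = -0.007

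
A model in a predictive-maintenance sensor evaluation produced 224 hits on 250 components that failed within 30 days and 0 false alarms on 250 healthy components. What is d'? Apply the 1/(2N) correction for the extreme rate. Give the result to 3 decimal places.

The false-alarm rate is 0/250 = 0, so apply the 1/(2N) correction: FA → 1/(2·250) = 0.00200.
z(H) = z(0.89600) = 1.2591
z(FA) = z(0.00200) = -2.8782
d' = 1.2591 − (-2.8782) = 4.1373

d' = 4.137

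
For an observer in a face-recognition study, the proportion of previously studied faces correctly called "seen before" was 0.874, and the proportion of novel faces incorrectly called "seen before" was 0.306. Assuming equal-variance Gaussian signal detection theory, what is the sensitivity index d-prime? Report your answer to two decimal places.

z(H) = z(0.874) = 1.146
z(FA) = z(0.306) = -0.507
d' = z(H) − z(FA) = 1.146 − (-0.507) = 1.653

d-prime = 1.65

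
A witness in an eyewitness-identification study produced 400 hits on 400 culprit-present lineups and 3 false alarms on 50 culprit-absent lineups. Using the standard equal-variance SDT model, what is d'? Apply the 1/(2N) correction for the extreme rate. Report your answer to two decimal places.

The hit rate is 400/400 = 1, so apply the 1/(2N) correction: H → 1 − 1/(2·400) = 0.99875.
z(H) = z(0.99875) = 3.023
z(FA) = z(0.06000) = -1.555
d' = 3.023 − (-1.555) = 4.578

d' = 4.58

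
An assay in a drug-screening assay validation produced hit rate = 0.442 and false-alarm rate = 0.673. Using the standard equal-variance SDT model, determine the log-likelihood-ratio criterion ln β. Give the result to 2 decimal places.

ln β = 0.09

Φ⁻¹(H) = Φ⁻¹(0.442) = -0.146
Φ⁻¹(FA) = Φ⁻¹(0.673) = 0.448
ln β = −½·[z(H)² − z(FA)²] = −0.5 × (0.021 − 0.201) = 0.090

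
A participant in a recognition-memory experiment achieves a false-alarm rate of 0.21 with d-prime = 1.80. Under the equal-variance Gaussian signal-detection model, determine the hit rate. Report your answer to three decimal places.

z(false-alarm rate) = z(0.21) = -0.8064
z(H) = z(FA) + d' = -0.8064 + 1.80 = 0.9936
hit rate = Φ(0.9936) = 0.8398

hit rate = 0.840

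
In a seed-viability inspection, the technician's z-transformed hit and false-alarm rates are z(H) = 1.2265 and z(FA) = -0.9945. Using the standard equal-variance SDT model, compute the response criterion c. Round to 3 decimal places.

c = −½·[z(H) + z(FA)] = −½·(1.2265 + (-0.9945)) = -0.1160

c = -0.116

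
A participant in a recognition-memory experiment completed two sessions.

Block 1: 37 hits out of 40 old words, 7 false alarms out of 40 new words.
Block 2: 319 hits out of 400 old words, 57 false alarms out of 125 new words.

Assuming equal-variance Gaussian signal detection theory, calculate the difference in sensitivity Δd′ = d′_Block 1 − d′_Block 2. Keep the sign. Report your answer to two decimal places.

Δd′ = 1.43

Block 1: z(0.9250) = 1.440, z(0.1750) = -0.935, d' = 2.375
Block 2: z(0.7975) = 0.833, z(0.4560) = -0.111, d' = 0.944
Δd' = d'_Block 1 − d'_Block 2 = 2.375 − 0.944 = 1.431
Block 1 has the higher sensitivity.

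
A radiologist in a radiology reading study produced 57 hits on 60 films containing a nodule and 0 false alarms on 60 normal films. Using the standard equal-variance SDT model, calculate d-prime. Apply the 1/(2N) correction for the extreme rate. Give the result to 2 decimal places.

The false-alarm rate is 0/60 = 0, so apply the 1/(2N) correction: FA → 1/(2·60) = 0.00833.
z(H) = z(0.95000) = 1.645
z(FA) = z(0.00833) = -2.394
d' = 1.645 − (-2.394) = 4.039

d-prime = 4.04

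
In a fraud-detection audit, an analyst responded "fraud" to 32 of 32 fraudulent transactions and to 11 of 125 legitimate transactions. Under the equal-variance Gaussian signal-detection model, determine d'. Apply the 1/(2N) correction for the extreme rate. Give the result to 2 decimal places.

The hit rate is 32/32 = 1, so apply the 1/(2N) correction: H → 1 − 1/(2·32) = 0.98438.
z(H) = z(0.98438) = 2.154
z(FA) = z(0.08800) = -1.353
d' = 2.154 − (-1.353) = 3.507

d' = 3.51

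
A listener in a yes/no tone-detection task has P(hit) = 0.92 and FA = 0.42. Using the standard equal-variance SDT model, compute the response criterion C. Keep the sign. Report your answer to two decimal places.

C = -0.60

Φ⁻¹(0.92) = 1.405, Φ⁻¹(0.42) = -0.202
c = −½·[z(H) + z(FA)] = −0.5 × (1.405 + (-0.202)) = -0.6015
c < 0: the listener has a liberal response bias.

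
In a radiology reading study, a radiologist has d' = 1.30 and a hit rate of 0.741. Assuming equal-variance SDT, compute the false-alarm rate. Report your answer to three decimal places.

false-alarm rate = 0.257

z(hit rate) = z(0.741) = 0.6464
z(FA) = z(H) − d' = 0.6464 − 1.30 = -0.6536
false-alarm rate = Φ(-0.6536) = 0.2567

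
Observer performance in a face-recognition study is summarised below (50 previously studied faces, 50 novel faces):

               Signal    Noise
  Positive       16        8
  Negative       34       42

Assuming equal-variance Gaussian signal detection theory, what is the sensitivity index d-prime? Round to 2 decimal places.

d-prime = 0.53

H = 16/50 = 0.3200
FA = 8/50 = 0.1600
z(H) = z(0.3200) = -0.468
z(FA) = z(0.1600) = -0.994
d' = z(H) − z(FA) = -0.468 − (-0.994) = 0.526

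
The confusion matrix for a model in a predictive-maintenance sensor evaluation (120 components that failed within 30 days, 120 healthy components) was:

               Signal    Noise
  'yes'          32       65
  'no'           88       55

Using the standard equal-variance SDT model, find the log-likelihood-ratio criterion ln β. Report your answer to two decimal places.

H = 32/120 = 0.2667
FA = 65/120 = 0.5417
z(H) = z(0.2667) = -0.623
z(FA) = z(0.5417) = 0.105
ln β = −½·[z(H)² − z(FA)²] = −0.5 × (0.388 − 0.011) = -0.1885

ln β = -0.19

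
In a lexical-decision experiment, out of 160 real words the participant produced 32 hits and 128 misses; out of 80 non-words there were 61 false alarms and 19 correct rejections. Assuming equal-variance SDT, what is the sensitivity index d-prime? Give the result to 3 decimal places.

d-prime = -1.556

H = 32/160 = 0.2000
FA = 61/80 = 0.7625
z(0.2000) = -0.8416, z(0.7625) = 0.7144
d' = z(H) − z(FA) = -0.8416 − 0.7144 = -1.5560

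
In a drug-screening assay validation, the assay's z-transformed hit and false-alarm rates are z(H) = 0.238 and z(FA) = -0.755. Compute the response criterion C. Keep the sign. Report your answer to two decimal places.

c = −½·[z(H) + z(FA)] = −½·(0.238 + (-0.755)) = 0.2585

C = 0.26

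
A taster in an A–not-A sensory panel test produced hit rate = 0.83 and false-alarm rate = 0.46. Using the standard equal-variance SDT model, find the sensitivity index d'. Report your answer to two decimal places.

d' = 1.05

z(H) = z(0.83) = 0.9542
z(FA) = z(0.46) = -0.1004
d' = z(H) − z(FA) = 0.9542 − (-0.1004) = 1.0546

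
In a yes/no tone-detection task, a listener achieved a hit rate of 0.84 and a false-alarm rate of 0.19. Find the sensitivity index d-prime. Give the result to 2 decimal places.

d-prime = 1.87

Φ⁻¹(H) = Φ⁻¹(0.84) = 0.994
Φ⁻¹(FA) = Φ⁻¹(0.19) = -0.878
d' = z(H) − z(FA) = 0.994 − (-0.878) = 1.872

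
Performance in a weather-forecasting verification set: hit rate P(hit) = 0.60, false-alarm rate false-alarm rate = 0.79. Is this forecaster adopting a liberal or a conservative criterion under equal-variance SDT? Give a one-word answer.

liberal

z(H) = 0.253, z(FA) = 0.806
c = −½·(z(H) + z(FA)) = -0.5295
c < 0 → liberal criterion (biased toward responding “yes”).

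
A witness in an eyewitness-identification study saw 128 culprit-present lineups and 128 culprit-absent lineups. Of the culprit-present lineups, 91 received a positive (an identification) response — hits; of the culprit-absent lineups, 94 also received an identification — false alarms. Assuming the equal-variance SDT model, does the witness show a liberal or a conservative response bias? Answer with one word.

z(H) = 0.556, z(FA) = 0.626
c = −½·(z(H) + z(FA)) = -0.591
c < 0 → liberal criterion (biased toward responding “yes”).

liberal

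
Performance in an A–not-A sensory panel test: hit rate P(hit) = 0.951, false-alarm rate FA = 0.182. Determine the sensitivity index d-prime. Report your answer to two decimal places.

d-prime = 2.56

z(H) = z(0.951) = 1.655
z(FA) = z(0.182) = -0.908
d' = z(H) − z(FA) = 1.655 − (-0.908) = 2.563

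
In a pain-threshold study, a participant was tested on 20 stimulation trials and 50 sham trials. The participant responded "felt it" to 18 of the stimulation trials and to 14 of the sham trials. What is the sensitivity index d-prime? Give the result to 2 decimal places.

d-prime = 1.86

H = 18/20 = 0.9000
FA = 14/50 = 0.2800
Φ⁻¹(H) = Φ⁻¹(0.9000) = 1.2816
Φ⁻¹(FA) = Φ⁻¹(0.2800) = -0.5828
d' = z(H) − z(FA) = 1.2816 − (-0.5828) = 1.8644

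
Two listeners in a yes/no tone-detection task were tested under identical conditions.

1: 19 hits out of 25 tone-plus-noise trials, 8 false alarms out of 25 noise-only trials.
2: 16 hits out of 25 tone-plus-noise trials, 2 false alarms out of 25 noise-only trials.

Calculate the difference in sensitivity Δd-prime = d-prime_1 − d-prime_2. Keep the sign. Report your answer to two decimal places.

Δd-prime = -0.59

1: z(0.7600) = 0.706, z(0.3200) = -0.468, d' = 1.174
2: z(0.6400) = 0.358, z(0.0800) = -1.405, d' = 1.763
Δd' = d'_1 − d'_2 = 1.174 − 1.763 = -0.589
2 has the higher sensitivity.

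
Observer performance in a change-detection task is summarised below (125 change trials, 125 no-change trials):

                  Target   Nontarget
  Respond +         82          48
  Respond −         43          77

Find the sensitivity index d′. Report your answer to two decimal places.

d′ = 0.70

H = 82/125 = 0.6560
FA = 48/125 = 0.3840
z(0.6560) = 0.402, z(0.3840) = -0.295
d' = z(H) − z(FA) = 0.402 − (-0.295) = 0.697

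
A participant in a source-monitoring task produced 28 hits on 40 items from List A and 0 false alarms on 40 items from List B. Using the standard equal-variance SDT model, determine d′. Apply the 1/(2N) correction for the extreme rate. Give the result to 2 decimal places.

d′ = 2.77

The false-alarm rate is 0/40 = 0, so apply the 1/(2N) correction: FA → 1/(2·40) = 0.01250.
z(H) = z(0.70000) = 0.524
z(FA) = z(0.01250) = -2.241
d' = 0.524 − (-2.241) = 2.765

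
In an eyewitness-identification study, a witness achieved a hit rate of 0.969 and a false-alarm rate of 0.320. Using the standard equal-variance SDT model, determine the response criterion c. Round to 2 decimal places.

c = -0.70

z(H) = z(0.969) = 1.866
z(FA) = z(0.320) = -0.468
c = −½·[z(H) + z(FA)] = −0.5 × (1.866 + (-0.468)) = -0.699
c < 0: the witness has a liberal response bias.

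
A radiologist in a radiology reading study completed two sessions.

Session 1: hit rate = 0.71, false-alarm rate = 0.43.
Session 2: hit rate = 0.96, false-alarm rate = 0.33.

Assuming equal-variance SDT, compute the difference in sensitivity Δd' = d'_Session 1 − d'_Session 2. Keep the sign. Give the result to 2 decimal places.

Δd' = -1.46

Session 1: z(0.71) = 0.553, z(0.43) = -0.176, d' = 0.729
Session 2: z(0.96) = 1.751, z(0.33) = -0.440, d' = 2.191
Δd' = d'_Session 1 − d'_Session 2 = 0.729 − 2.191 = -1.462
Session 2 has the higher sensitivity.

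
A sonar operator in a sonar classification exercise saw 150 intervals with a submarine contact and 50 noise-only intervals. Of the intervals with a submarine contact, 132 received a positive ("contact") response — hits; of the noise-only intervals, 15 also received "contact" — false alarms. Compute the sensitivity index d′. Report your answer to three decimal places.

d′ = 1.699

H = 132/150 = 0.8800
FA = 15/50 = 0.3000
Φ⁻¹(H) = 1.1750
Φ⁻¹(FA) = -0.5244
d' = z(H) − z(FA) = 1.1750 − (-0.5244) = 1.6994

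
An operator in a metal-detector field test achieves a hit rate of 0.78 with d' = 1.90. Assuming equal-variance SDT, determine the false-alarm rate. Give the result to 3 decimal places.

false-alarm rate = 0.130

z(hit rate) = z(0.78) = 0.7722
z(FA) = z(H) − d' = 0.7722 − 1.90 = -1.1278
false-alarm rate = Φ(-1.1278) = 0.1297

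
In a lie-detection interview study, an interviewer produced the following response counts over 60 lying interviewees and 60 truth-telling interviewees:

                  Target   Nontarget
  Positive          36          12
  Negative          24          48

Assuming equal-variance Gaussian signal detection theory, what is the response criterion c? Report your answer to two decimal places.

H = 36/60 = 0.6000
FA = 12/60 = 0.2000
z(H) = 0.253
z(FA) = -0.842
c = −½·[z(H) + z(FA)] = −0.5 × (0.253 + (-0.842)) = 0.2945

c = 0.29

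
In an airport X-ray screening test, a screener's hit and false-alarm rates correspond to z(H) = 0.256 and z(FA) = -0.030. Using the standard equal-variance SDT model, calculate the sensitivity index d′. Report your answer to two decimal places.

d′ = 0.29

d' = z(H) − z(FA) = 0.256 − (-0.030) = 0.286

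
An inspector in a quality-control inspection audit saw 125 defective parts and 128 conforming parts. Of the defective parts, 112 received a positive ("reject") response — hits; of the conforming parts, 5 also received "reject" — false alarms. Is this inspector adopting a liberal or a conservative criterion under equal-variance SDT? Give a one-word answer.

z(H) = 1.259, z(FA) = -1.762
c = −½·(z(H) + z(FA)) = 0.2515
c > 0 → conservative criterion (biased toward responding “no”).

conservative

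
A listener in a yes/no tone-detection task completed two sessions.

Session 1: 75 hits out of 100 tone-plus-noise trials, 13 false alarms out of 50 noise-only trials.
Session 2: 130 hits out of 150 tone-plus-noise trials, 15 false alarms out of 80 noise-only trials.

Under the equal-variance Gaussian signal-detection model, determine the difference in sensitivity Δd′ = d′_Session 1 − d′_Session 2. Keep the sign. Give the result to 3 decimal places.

Session 1: z(0.7500) = 0.6745, z(0.2600) = -0.6433, d' = 1.3178
Session 2: z(0.8667) = 1.1109, z(0.1875) = -0.8871, d' = 1.9980
Δd' = d'_Session 1 − d'_Session 2 = 1.3178 − 1.9980 = -0.6802
Session 2 has the higher sensitivity.

Δd′ = -0.680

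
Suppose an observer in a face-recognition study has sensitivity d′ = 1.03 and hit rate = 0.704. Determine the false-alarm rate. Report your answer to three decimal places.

false-alarm rate = 0.311

z(hit rate) = z(0.704) = 0.5359
z(FA) = z(H) − d' = 0.5359 − 1.03 = -0.4941
false-alarm rate = Φ(-0.4941) = 0.3106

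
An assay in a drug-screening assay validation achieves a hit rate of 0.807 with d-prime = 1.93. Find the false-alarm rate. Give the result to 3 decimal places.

z(hit rate) = z(0.807) = 0.8669
z(FA) = z(H) − d' = 0.8669 − 1.93 = -1.0631
false-alarm rate = Φ(-1.0631) = 0.1439

false-alarm rate = 0.144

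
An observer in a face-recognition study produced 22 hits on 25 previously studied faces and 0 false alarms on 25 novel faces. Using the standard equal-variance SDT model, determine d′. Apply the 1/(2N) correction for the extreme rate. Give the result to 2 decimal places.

The false-alarm rate is 0/25 = 0, so apply the 1/(2N) correction: FA → 1/(2·25) = 0.02000.
z(H) = z(0.88000) = 1.175
z(FA) = z(0.02000) = -2.054
d' = 1.175 − (-2.054) = 3.229

d′ = 3.23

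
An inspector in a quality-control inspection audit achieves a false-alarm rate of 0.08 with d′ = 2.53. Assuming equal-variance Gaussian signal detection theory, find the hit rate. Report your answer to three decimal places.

hit rate = 0.870

z(false-alarm rate) = z(0.08) = -1.4051
z(H) = z(FA) + d' = -1.4051 + 2.53 = 1.1249
hit rate = Φ(1.1249) = 0.8697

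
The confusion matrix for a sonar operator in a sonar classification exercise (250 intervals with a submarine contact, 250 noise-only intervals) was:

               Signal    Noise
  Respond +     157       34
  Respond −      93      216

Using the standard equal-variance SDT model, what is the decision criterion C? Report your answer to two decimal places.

C = 0.39

H = 157/250 = 0.6280
FA = 34/250 = 0.1360
Φ⁻¹(H) = Φ⁻¹(0.6280) = 0.3266
Φ⁻¹(FA) = Φ⁻¹(0.1360) = -1.0985
c = −½·[z(H) + z(FA)] = −0.5 × (0.3266 + (-1.0985)) = 0.38595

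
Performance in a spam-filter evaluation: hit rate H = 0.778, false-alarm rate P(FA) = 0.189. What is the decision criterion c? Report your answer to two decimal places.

c = 0.06

Φ⁻¹(H) = Φ⁻¹(0.778) = 0.765
Φ⁻¹(FA) = Φ⁻¹(0.189) = -0.882
c = −½·[z(H) + z(FA)] = −0.5 × (0.765 + (-0.882)) = 0.0585
c > 0: the classifier has a conservative response bias.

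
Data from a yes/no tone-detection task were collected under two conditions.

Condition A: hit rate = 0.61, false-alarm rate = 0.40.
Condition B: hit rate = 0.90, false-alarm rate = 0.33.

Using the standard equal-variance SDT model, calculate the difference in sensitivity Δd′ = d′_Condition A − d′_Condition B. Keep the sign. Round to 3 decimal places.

Condition A: z(0.61) = 0.2793, z(0.40) = -0.2533, d' = 0.5326
Condition B: z(0.90) = 1.2816, z(0.33) = -0.4399, d' = 1.7215
Δd' = d'_Condition A − d'_Condition B = 0.5326 − 1.7215 = -1.1889
Condition B has the higher sensitivity.

Δd′ = -1.189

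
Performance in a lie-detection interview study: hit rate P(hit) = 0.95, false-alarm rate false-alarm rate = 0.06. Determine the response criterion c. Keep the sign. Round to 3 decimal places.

Φ⁻¹(H) = Φ⁻¹(0.95) = 1.6449
Φ⁻¹(FA) = Φ⁻¹(0.06) = -1.5548
c = −½·[z(H) + z(FA)] = −0.5 × (1.6449 + (-1.5548)) = -0.04505
c < 0: the interviewer has a liberal response bias.

c = -0.045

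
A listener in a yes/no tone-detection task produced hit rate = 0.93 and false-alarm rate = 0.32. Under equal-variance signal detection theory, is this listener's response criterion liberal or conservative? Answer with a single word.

liberal

z(H) = 1.476, z(FA) = -0.468
c = −½·(z(H) + z(FA)) = -0.504
c < 0 → liberal criterion (biased toward responding “yes”).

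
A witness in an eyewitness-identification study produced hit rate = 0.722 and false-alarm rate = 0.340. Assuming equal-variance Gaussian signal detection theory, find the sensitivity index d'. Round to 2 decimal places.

z(H) = z(0.722) = 0.5888
z(FA) = z(0.340) = -0.4125
d' = z(H) − z(FA) = 0.5888 − (-0.4125) = 1.0013

d' = 1.00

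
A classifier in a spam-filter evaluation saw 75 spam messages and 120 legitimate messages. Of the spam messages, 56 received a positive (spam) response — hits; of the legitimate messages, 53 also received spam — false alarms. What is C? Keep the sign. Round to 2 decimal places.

H = 56/75 = 0.7467
FA = 53/120 = 0.4417
z(0.7467) = 0.6641, z(0.4417) = -0.1467
c = −½·[z(H) + z(FA)] = −0.5 × (0.6641 + (-0.1467)) = -0.2587

C = -0.26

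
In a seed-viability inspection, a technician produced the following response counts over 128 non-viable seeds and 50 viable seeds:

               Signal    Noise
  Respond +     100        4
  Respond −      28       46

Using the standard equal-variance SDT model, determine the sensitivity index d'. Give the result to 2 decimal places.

H = 100/128 = 0.7812
FA = 4/50 = 0.0800
z(H) = 0.776
z(FA) = -1.405
d' = z(H) − z(FA) = 0.776 − (-1.405) = 2.181

d' = 2.18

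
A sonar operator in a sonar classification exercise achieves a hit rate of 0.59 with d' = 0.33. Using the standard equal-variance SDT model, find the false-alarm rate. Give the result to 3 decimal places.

false-alarm rate = 0.459

z(hit rate) = z(0.59) = 0.2275
z(FA) = z(H) − d' = 0.2275 − 0.33 = -0.1025
false-alarm rate = Φ(-0.1025) = 0.4592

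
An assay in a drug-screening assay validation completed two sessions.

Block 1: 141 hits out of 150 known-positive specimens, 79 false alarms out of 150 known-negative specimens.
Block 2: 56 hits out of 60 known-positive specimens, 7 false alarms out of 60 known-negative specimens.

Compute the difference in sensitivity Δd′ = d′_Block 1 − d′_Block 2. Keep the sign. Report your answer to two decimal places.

Block 1: z(0.9400) = 1.555, z(0.5267) = 0.067, d' = 1.488
Block 2: z(0.9333) = 1.501, z(0.1167) = -1.192, d' = 2.693
Δd' = d'_Block 1 − d'_Block 2 = 1.488 − 2.693 = -1.205
Block 2 has the higher sensitivity.

Δd′ = -1.21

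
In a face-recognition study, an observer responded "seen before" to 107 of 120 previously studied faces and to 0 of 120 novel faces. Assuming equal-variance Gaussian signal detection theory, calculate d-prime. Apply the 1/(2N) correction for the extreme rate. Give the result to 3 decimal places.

The false-alarm rate is 0/120 = 0, so apply the 1/(2N) correction: FA → 1/(2·120) = 0.00417.
z(H) = z(0.89167) = 1.2355
z(FA) = z(0.00417) = -2.6380
d' = 1.2355 − (-2.6380) = 3.8735

d-prime = 3.874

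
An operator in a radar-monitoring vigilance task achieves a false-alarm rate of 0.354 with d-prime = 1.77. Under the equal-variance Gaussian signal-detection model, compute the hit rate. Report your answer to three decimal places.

hit rate = 0.919

z(false-alarm rate) = z(0.354) = -0.3745
z(H) = z(FA) + d' = -0.3745 + 1.77 = 1.3955
hit rate = Φ(1.3955) = 0.9186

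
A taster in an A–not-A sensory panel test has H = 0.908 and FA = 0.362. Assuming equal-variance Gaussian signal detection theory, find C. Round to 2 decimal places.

C = -0.49

Φ⁻¹(H) = 1.3285
Φ⁻¹(FA) = -0.3531
c = −½·[z(H) + z(FA)] = −0.5 × (1.3285 + (-0.3531)) = -0.4877
c < 0: the taster has a liberal response bias.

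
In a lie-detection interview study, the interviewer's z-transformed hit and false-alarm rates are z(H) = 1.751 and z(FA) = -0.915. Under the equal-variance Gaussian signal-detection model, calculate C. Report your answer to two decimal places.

C = -0.42

c = −½·[z(H) + z(FA)] = −½·(1.751 + (-0.915)) = -0.418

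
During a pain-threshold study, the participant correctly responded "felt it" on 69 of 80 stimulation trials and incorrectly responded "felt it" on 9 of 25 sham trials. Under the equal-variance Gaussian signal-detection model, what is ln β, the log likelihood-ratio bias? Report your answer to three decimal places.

ln β = -0.532

H = 69/80 = 0.8625
FA = 9/25 = 0.3600
z(H) = z(0.8625) = 1.0916
z(FA) = z(0.3600) = -0.3585
ln β = −½·[z(H)² − z(FA)²] = −0.5 × (1.1916 − 0.1285) = -0.53155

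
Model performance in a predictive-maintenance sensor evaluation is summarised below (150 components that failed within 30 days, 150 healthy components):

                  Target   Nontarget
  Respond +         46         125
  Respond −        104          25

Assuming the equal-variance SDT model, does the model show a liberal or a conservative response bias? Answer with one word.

z(H) = -0.505, z(FA) = 0.967
c = −½·(z(H) + z(FA)) = -0.231
c < 0 → liberal criterion (biased toward responding “yes”).

liberal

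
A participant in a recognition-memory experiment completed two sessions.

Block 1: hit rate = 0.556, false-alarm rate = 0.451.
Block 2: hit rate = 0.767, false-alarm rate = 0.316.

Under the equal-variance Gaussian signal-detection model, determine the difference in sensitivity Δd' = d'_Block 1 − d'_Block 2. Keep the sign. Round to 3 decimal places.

Block 1: z(0.556) = 0.1408, z(0.451) = -0.1231, d' = 0.2639
Block 2: z(0.767) = 0.7290, z(0.316) = -0.4789, d' = 1.2079
Δd' = d'_Block 1 − d'_Block 2 = 0.2639 − 1.2079 = -0.9440
Block 2 has the higher sensitivity.

Δd' = -0.944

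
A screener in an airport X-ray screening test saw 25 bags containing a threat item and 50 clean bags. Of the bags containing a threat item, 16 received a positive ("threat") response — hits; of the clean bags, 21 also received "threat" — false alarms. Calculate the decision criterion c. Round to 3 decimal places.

c = -0.078

H = 16/25 = 0.6400
FA = 21/50 = 0.4200
z(H) = z(0.6400) = 0.3585
z(FA) = z(0.4200) = -0.2019
c = −½·[z(H) + z(FA)] = −0.5 × (0.3585 + (-0.2019)) = -0.0783
c < 0: the screener has a liberal response bias.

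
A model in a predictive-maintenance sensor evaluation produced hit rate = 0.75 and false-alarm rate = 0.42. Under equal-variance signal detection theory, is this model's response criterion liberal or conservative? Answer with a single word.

liberal

z(H) = 0.674, z(FA) = -0.202
c = −½·(z(H) + z(FA)) = -0.236
c < 0 → liberal criterion (biased toward responding “yes”).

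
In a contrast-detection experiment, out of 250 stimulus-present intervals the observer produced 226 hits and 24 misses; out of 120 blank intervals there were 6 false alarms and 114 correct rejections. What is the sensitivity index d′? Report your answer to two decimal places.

H = 226/250 = 0.9040
FA = 6/120 = 0.0500
z(0.9040) = 1.305, z(0.0500) = -1.645
d' = z(H) − z(FA) = 1.305 − (-1.645) = 2.950

d′ = 2.95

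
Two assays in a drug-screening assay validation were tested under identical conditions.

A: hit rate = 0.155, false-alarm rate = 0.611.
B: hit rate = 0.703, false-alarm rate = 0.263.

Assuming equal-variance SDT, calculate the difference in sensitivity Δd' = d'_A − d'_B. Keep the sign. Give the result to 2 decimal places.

Δd' = -2.46

A: z(0.155) = -1.015, z(0.611) = 0.282, d' = -1.297
B: z(0.703) = 0.533, z(0.263) = -0.634, d' = 1.167
Δd' = d'_A − d'_B = -1.297 − 1.167 = -2.464
B has the higher sensitivity.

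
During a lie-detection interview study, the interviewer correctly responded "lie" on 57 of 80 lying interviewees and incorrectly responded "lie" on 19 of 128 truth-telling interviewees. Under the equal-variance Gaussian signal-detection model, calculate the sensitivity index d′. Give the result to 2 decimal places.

H = 57/80 = 0.7125
FA = 19/128 = 0.1484
z(H) = z(0.7125) = 0.561
z(FA) = z(0.1484) = -1.043
d' = z(H) − z(FA) = 0.561 − (-1.043) = 1.604

d′ = 1.60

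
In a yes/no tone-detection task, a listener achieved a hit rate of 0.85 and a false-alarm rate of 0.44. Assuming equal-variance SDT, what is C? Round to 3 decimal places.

Φ⁻¹(H) = Φ⁻¹(0.85) = 1.0364
Φ⁻¹(FA) = Φ⁻¹(0.44) = -0.1510
c = −½·[z(H) + z(FA)] = −0.5 × (1.0364 + (-0.1510)) = -0.4427

C = -0.443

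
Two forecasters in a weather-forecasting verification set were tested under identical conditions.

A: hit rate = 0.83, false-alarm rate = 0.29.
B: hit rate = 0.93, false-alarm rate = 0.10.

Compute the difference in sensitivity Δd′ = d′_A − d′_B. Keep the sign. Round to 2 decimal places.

A: z(0.83) = 0.954, z(0.29) = -0.553, d' = 1.507
B: z(0.93) = 1.476, z(0.10) = -1.282, d' = 2.758
Δd' = d'_A − d'_B = 1.507 − 2.758 = -1.251
B has the higher sensitivity.

Δd′ = -1.25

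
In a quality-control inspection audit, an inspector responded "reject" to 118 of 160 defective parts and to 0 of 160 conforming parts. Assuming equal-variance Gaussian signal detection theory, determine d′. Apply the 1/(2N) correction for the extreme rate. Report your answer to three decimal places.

d′ = 3.370

The false-alarm rate is 0/160 = 0, so apply the 1/(2N) correction: FA → 1/(2·160) = 0.00313.
z(H) = z(0.73750) = 0.6357
z(FA) = z(0.00313) = -2.7338
d' = 0.6357 − (-2.7338) = 3.3695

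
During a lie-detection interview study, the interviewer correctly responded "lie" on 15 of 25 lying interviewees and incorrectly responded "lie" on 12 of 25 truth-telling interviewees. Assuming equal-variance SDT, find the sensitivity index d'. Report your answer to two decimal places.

H = 15/25 = 0.6000
FA = 12/25 = 0.4800
z(H) = 0.2533
z(FA) = -0.0502
d' = z(H) − z(FA) = 0.2533 − (-0.0502) = 0.3035

d' = 0.30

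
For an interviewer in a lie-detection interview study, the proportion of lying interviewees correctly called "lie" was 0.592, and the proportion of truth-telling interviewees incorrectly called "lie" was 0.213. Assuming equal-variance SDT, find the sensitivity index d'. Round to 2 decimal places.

d' = 1.03

z(0.592) = 0.233, z(0.213) = -0.796
d' = z(H) − z(FA) = 0.233 − (-0.796) = 1.029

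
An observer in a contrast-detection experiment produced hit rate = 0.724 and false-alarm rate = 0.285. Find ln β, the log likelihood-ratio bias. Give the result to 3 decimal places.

Φ⁻¹(H) = Φ⁻¹(0.724) = 0.5948
Φ⁻¹(FA) = Φ⁻¹(0.285) = -0.5681
ln β = −½·[z(H)² − z(FA)²] = −0.5 × (0.3538 − 0.3227) = -0.01555

ln β = -0.016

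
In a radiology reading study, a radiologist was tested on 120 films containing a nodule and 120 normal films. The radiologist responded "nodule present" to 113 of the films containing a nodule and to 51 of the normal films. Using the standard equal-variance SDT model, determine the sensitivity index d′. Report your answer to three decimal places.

H = 113/120 = 0.9417
FA = 51/120 = 0.4250
z(0.9417) = 1.5692, z(0.4250) = -0.1891
d' = z(H) − z(FA) = 1.5692 − (-0.1891) = 1.7583

d′ = 1.758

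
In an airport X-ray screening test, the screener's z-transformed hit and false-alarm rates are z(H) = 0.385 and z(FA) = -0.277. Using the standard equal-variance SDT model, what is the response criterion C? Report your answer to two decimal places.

c = −½·[z(H) + z(FA)] = −½·(0.385 + (-0.277)) = -0.054

C = -0.05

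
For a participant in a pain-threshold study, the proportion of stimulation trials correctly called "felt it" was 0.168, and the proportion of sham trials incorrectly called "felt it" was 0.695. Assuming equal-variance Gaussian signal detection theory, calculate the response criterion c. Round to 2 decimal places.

c = 0.23

Φ⁻¹(H) = Φ⁻¹(0.168) = -0.962
Φ⁻¹(FA) = Φ⁻¹(0.695) = 0.510
c = −½·[z(H) + z(FA)] = −0.5 × (-0.962 + 0.510) = 0.226
c > 0: the participant has a conservative response bias.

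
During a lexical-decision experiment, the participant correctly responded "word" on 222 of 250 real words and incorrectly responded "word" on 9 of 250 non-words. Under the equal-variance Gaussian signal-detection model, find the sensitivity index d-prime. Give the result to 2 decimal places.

d-prime = 3.02

H = 222/250 = 0.8880
FA = 9/250 = 0.0360
Φ⁻¹(H) = 1.216
Φ⁻¹(FA) = -1.799
d' = z(H) − z(FA) = 1.216 − (-1.799) = 3.015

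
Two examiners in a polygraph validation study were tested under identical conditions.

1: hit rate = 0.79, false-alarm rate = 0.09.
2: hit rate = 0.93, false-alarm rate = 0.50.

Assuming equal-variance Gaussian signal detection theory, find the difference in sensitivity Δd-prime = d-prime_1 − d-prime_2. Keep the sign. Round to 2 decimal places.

1: z(0.79) = 0.806, z(0.09) = -1.341, d' = 2.147
2: z(0.93) = 1.476, z(0.50) = 0.000, d' = 1.476
Δd' = d'_1 − d'_2 = 2.147 − 1.476 = 0.671
1 has the higher sensitivity.

Δd-prime = 0.67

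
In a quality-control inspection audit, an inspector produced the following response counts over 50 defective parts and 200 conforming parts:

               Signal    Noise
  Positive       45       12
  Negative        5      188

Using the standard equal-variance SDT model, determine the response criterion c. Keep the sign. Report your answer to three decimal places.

H = 45/50 = 0.9000
FA = 12/200 = 0.0600
z(H) = z(0.9000) = 1.2816
z(FA) = z(0.0600) = -1.5548
c = −½·[z(H) + z(FA)] = −0.5 × (1.2816 + (-1.5548)) = 0.1366

c = 0.137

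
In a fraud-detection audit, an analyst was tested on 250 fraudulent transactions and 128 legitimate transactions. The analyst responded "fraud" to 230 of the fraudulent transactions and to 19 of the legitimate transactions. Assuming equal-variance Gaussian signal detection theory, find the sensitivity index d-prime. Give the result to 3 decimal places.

H = 230/250 = 0.9200
FA = 19/128 = 0.1484
z(H) = 1.4051
z(FA) = -1.0433
d' = z(H) − z(FA) = 1.4051 − (-1.0433) = 2.4484

d-prime = 2.448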